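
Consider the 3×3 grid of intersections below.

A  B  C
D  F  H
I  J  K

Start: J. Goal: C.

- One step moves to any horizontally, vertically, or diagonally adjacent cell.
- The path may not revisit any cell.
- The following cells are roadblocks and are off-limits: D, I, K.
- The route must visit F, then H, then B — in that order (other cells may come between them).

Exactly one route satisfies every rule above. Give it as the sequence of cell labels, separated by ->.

J -> F -> H -> B -> C

The waypoints must appear in the order F, H, B, with no cell reused.
Route from J: up 1 to F, right 1 to H, up-left 1 to B, right 1 to C — 4 moves in all.
Check: order respected (F at step 1, H at step 2, B at step 3).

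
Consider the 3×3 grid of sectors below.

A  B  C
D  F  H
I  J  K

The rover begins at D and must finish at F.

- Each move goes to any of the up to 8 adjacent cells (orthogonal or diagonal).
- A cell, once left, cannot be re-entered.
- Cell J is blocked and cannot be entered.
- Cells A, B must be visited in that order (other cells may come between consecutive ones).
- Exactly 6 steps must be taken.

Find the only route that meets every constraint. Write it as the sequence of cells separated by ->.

D -> A -> B -> C -> H -> K -> F

The waypoints must appear in the order A, B, with no cell reused.
Route from D: up 1 to A, right 2 to C, down 2 to K, up-left 1 to F — 6 moves in all.
Check: order respected (A at step 1, B at step 2); 6 moves as required.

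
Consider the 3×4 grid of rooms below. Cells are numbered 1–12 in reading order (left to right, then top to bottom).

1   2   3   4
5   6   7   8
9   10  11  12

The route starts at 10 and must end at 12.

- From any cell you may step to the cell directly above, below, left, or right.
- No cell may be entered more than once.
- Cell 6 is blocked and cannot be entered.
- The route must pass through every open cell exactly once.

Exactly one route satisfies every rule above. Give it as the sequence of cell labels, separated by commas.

10, 9, 5, 1, 2, 3, 4, 8, 7, 11, 12

Need to visit all 11 open cells exactly once, starting at 10 and ending at 12.
Cell 1 has only two open neighbours (5 and 2), so the path must pass straight through it: one of those is the cell it's entered from and the other is where it exits.
Route from 10: left 1 to 9, up 2 to 1, right 3 to 4, down 1 to 8, left 1 to 7, down 1 to 11, right 1 to 12 — 10 moves in all.
Check: all 11 open cells covered.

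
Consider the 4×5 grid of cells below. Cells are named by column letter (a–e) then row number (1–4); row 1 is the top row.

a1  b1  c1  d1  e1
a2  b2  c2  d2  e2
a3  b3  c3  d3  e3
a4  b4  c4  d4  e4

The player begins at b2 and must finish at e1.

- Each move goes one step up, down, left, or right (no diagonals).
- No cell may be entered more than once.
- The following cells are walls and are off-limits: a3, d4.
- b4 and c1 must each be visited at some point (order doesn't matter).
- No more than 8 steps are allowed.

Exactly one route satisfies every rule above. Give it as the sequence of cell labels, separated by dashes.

Any route must reach b4 and c1 and still end at e1 within 8 moves, so the order of the required stops is forced.
Route from b2: 2× down (reaching b4), right to c4, 3× up (reaching c1), 2× right (reaching e1) — 8 moves in all.
Check: all required cells visited; 8 ≤ 8 moves.

b2 - b3 - b4 - c4 - c3 - c2 - c1 - d1 - e1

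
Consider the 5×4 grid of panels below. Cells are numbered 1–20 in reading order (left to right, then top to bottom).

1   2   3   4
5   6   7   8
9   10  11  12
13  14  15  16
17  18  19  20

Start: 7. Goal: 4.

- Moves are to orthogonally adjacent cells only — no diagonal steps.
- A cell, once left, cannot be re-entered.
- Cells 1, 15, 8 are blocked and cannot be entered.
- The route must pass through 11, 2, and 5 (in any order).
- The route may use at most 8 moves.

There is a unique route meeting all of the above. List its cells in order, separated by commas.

Any route must reach 11, 2, and 5 and still end at 4 within 8 moves, so the order of the required stops is forced.
Route from 7: down 1 to 11, left 2 to 9, up 1 to 5, right 1 to 6, up 1 to 2, right 2 to 4 — 8 moves in all.
Check: all required cells visited; 8 ≤ 8 moves.

7, 11, 10, 9, 5, 6, 2, 3, 4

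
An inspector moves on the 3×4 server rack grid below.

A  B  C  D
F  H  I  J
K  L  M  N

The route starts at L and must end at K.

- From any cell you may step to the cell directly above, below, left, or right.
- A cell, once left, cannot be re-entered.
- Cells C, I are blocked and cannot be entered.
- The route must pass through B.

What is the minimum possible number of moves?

5

Any route passes through B somewhere between L and K. Summing Manhattan distances along the two legs (L → B → K) gives a lower bound of 2 + 3 = 5 moves.
A route of 5 moves achieves this: L → H → B → A → F → K.
Since 5 matches the lower bound, it is optimal.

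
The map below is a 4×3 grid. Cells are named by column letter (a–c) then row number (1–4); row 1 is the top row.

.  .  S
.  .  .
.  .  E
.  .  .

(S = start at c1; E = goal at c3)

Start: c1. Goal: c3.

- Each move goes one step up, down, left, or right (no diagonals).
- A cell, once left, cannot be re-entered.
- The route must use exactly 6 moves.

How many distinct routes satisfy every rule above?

7

Need simple routes of exactly 6 moves from c1 to c3 (Manhattan distance 2, so 2 moves are spent on a detour and 2 undoing it).
Enumerating: c1 c2 b2 b3 b4 c4 c3 | c1 c2 b2 a2 a3 b3 c3 | c1 b1 b2 b3 b4 c4 c3 | c1 b1 b2 a2 a3 b3 c3 | c1 b1 a1 a2 a3 b3 c3 | c1 b1 a1 a2 b2 b3 c3 | c1 b1 a1 a2 b2 c2 c3.
That gives 7 routes.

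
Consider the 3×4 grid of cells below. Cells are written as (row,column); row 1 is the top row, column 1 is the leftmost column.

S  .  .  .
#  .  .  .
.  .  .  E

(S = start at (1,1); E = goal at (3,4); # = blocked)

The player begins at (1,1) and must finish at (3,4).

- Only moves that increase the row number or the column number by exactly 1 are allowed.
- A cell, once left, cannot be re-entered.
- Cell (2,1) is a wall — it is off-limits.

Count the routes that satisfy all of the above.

6

A right/down-only route from (1,1) to (3,4) makes exactly 2 down-moves and 3 right-moves in some order.
With no other constraints that would be C(5,2) = 10 routes.
Subtract routes through each blocked cell (inclusion–exclusion for overlaps): − through (2,1): 4 → 6.
That gives 6 routes.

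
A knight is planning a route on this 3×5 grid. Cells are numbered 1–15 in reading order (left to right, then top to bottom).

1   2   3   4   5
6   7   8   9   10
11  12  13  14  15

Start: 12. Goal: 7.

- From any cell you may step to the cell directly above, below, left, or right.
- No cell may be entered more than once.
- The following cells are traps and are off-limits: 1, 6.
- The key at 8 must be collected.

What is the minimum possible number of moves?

Any route passes through 8 somewhere between 12 and 7. Summing Manhattan distances along the two legs (12 → 8 → 7) gives a lower bound of 2 + 1 = 3 moves.
A route of 3 moves achieves this: 12 → 13 → 8 → 7.
Since 3 matches the lower bound, it is optimal.

3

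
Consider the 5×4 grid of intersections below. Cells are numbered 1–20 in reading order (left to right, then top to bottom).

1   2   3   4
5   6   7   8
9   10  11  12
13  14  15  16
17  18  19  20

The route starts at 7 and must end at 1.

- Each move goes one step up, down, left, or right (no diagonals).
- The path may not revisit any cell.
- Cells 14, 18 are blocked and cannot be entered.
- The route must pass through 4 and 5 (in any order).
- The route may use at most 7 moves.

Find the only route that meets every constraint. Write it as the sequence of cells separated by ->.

Any route must reach 4 and 5 and still end at 1 within 7 moves, so the order of the required stops is forced.
Route from 7: right 1 to 8, up 1 to 4, left 2 to 2, down 1 to 6, left 1 to 5, up 1 to 1 — 7 moves in all.
Check: all required cells visited; 7 ≤ 7 moves.

7 -> 8 -> 4 -> 3 -> 2 -> 6 -> 5 -> 1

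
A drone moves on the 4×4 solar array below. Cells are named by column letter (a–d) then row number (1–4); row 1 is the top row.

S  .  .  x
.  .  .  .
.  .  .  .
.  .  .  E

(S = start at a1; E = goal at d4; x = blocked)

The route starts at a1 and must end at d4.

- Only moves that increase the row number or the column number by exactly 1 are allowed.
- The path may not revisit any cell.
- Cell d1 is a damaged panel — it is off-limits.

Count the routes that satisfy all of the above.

19

A right/down-only route from a1 to d4 makes exactly 3 down-moves and 3 right-moves in some order.
With no other constraints that would be C(6,3) = 20 routes.
Subtract routes through each blocked cell (inclusion–exclusion for overlaps): − through d1: 1 → 19.
That gives 19 routes.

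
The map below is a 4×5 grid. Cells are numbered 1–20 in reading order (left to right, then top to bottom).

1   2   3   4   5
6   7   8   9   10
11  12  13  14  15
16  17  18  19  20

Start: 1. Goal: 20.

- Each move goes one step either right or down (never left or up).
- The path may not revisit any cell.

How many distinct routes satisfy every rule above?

A right/down-only route from 1 to 20 makes exactly 3 down-moves and 4 right-moves in some order.
With no other constraints that would be C(7,3) = 35 routes.
That gives 35 routes.

35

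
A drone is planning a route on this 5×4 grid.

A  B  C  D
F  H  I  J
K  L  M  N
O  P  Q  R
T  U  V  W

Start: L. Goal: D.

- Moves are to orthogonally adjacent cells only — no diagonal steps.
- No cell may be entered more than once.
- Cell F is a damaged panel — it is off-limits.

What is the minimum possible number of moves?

The Manhattan distance from L to D is |3−1| + |2−4| = 4, so at least 4 moves are needed.
A route of 4 moves achieves this: L → H → B → C → D.
Since 4 matches the lower bound, it is optimal.

4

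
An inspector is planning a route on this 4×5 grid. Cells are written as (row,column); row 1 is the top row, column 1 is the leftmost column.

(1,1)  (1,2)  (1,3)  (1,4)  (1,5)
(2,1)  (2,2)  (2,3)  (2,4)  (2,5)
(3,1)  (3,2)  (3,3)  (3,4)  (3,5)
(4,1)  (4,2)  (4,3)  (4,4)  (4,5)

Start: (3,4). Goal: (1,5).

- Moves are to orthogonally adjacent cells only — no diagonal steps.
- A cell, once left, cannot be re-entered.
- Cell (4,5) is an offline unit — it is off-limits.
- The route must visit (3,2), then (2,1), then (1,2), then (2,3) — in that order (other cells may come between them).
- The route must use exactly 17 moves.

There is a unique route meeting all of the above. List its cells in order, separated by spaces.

The waypoints must appear in the order (3,2), (2,1), (1,2), (2,3), with no cell reused.
Route from (3,4): down to (4,4), left to (4,3), up to (3,3), left to (3,2), down to (4,2), left to (4,1), 3× up (reaching (1,1)), right to (1,2), down to (2,2), right to (2,3), up to (1,3), right to (1,4), down to (2,4), right to (2,5), up to (1,5) — 17 moves in all.
Check: order respected ((3,2) at step 4, (2,1) at step 8, (1,2) at step 10, (2,3) at step 12); 17 moves as required.

(3,4) (4,4) (4,3) (3,3) (3,2) (4,2) (4,1) (3,1) (2,1) (1,1) (1,2) (2,2) (2,3) (1,3) (1,4) (2,4) (2,5) (1,5)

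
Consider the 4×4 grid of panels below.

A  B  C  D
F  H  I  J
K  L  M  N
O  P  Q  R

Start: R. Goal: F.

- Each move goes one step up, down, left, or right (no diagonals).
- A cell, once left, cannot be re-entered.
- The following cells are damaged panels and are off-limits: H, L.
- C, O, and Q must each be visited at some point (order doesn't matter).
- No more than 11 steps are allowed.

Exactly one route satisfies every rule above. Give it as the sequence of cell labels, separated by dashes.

R - N - J - D - C - I - M - Q - P - O - K - F

The 11-move cap with required stops at C, O, Q leaves no slack for detours.
Route from R: up 3 to D, left 1 to C, down 3 to Q, left 2 to O, up 2 to F — 11 moves in all.
Check: all required cells visited; 11 ≤ 11 moves.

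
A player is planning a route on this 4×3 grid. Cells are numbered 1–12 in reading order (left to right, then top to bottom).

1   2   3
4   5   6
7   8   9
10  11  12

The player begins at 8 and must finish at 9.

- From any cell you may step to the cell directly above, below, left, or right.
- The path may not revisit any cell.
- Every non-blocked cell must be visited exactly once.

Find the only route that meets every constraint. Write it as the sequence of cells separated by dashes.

8 - 5 - 6 - 3 - 2 - 1 - 4 - 7 - 10 - 11 - 12 - 9

Need to visit all 12 open cells exactly once, starting at 8 and ending at 9.
Route from 8: up to 5, right to 6, up to 3, 2× left (reaching 1), 3× down (reaching 10), 2× right (reaching 12), up to 9 — 11 moves in all.
Check: all 12 open cells covered.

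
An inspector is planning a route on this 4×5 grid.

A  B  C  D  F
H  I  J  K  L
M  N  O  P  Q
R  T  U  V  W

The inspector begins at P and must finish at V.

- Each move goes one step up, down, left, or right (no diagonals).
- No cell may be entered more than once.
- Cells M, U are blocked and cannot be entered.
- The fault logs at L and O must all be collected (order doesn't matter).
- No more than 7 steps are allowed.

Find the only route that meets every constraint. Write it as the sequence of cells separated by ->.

P -> O -> J -> K -> L -> Q -> W -> V

Any route must reach L and O and still end at V within 7 moves, so the order of the required stops is forced.
Route from P: left to O, up to J, 2× right (reaching L), 2× down (reaching W), left to V — 7 moves in all.
Check: all required cells visited; 7 ≤ 7 moves.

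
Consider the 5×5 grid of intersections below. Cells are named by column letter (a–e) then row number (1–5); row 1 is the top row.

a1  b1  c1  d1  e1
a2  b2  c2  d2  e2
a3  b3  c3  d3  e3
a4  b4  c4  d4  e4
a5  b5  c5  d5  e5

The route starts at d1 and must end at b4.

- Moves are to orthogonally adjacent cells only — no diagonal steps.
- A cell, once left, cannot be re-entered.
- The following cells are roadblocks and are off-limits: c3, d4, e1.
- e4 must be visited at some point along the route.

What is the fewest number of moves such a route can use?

9

Any route passes through e4 somewhere between d1 and b4. Summing Manhattan distances along the two legs (d1 → e4 → b4) gives a lower bound of 4 + 3 = 7 moves.
That bound ignores the blocked cells. Measuring each leg by the fewest moves that actually steer around them (d1→e4: 4; e4→b4: 5) raises the lower bound to 9.
A route of 9 moves exists: d1 → d2 → d3 → e3 → e4 → e5 → d5 → c5 → c4 → b4.
Since 9 matches that lower bound, it is optimal.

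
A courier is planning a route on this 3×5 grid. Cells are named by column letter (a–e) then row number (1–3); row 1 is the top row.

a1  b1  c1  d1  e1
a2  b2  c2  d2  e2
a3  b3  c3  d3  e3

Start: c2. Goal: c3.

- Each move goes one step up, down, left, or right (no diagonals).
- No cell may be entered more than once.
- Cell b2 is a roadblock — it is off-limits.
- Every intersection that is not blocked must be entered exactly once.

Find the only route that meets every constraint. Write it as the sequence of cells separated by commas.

Need to visit all 14 open cells exactly once, starting at c2 and ending at c3.
Cell a3 has only two open neighbours (a2 and b3), so the path must pass straight through it: one of those is the cell it's entered from and the other is where it exits.
Route from c2: right to d2, down to d3, right to e3, 2× up (reaching e1), 4× left (reaching a1), 2× down (reaching a3), 2× right (reaching c3) — 13 moves in all.
Check: all 14 open cells covered.

c2, d2, d3, e3, e2, e1, d1, c1, b1, a1, a2, a3, b3, c3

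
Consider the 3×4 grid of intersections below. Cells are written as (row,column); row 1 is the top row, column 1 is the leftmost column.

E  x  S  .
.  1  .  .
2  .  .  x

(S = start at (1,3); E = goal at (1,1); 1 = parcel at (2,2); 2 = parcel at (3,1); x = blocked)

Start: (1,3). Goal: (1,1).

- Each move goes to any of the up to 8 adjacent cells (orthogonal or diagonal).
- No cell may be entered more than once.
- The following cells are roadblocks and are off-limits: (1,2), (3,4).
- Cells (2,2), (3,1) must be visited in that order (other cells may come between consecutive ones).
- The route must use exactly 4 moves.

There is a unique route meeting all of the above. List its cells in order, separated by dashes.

(1,3) - (2,2) - (3,1) - (2,1) - (1,1)

The waypoints must appear in the order (2,2), (3,1), with no cell reused.
Route from (1,3): 2× down-left (reaching (3,1)), 2× up (reaching (1,1)) — 4 moves in all.
Check: order respected (1 at step 1, 2 at step 2); 4 moves as required.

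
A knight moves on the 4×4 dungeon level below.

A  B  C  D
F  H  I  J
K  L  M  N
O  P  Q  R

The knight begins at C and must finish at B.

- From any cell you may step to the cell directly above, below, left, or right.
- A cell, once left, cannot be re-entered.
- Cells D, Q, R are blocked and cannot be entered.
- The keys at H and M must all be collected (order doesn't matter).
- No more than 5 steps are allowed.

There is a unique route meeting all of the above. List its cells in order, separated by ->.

The budget equals the shortest possible length, so every move has to be on a shortest route through the required cells.
Route from C: 2× down (reaching M), left to L, 2× up (reaching B) — 5 moves in all.
Check: all required cells visited; 5 ≤ 5 moves.

C -> I -> M -> L -> H -> B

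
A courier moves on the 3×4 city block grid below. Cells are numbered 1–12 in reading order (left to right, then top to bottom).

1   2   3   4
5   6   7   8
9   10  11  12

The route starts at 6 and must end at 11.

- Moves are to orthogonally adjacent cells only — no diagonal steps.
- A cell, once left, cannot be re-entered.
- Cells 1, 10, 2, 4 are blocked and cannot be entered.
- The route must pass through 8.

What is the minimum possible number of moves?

4

Any route passes through 8 somewhere between 6 and 11. Summing Manhattan distances along the two legs (6 → 8 → 11) gives a lower bound of 2 + 2 = 4 moves.
A route of 4 moves achieves this: 6 → 7 → 8 → 12 → 11.
Since 4 matches the lower bound, it is optimal.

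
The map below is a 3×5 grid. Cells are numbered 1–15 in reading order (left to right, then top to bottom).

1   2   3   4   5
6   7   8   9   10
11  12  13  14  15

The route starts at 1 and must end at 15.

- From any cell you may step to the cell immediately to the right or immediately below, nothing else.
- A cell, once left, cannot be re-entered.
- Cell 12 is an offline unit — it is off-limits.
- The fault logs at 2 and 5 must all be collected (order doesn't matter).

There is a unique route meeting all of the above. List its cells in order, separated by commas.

1, 2, 3, 4, 5, 10, 15

Moves only go right or down, so the column and row indices never decrease.
Route from 1: right 4 to 5, down 2 to 15 — 6 moves in all.
Check: all required cells visited.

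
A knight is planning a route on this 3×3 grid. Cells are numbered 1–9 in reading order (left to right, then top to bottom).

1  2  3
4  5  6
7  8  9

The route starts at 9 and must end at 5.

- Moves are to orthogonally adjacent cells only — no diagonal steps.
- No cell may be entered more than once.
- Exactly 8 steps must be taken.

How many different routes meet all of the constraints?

2

Need simple routes of exactly 8 moves from 9 to 5 (Manhattan distance 2, so 3 moves are spent on a detour and 3 undoing it).
Enumerating: 9 6 3 2 1 4 7 8 5 | 9 8 7 4 1 2 3 6 5.
That gives 2 routes.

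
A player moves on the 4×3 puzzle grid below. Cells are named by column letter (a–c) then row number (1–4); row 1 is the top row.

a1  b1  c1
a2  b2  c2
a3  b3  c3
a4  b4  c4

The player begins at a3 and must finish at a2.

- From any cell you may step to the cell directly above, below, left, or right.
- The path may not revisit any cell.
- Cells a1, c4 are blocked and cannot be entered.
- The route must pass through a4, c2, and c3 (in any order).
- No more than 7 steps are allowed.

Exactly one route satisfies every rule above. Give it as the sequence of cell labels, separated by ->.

Any route must reach a4, c2, and c3 and still end at a2 within 7 moves, so the order of the required stops is forced.
Route from a3: down 1 to a4, right 1 to b4, up 1 to b3, right 1 to c3, up 1 to c2, left 2 to a2 — 7 moves in all.
Check: all required cells visited; 7 ≤ 7 moves.

a3 -> a4 -> b4 -> b3 -> c3 -> c2 -> b2 -> a2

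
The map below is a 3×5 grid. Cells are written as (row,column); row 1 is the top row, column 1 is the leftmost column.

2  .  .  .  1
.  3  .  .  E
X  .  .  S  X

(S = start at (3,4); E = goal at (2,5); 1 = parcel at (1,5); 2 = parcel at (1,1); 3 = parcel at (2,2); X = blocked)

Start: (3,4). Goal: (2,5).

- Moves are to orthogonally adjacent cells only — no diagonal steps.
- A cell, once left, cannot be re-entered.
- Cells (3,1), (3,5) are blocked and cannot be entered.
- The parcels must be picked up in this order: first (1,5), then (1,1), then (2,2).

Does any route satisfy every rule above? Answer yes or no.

no

Ignoring the required order, 5 revisit-free routes from (3,4) to (2,5) pass through all of (1,5), (1,1), and (2,2); the waypoint orders that occur are (2,2) → (1,1) → (1,5) (5) — never (1,5) → (1,1) → (2,2).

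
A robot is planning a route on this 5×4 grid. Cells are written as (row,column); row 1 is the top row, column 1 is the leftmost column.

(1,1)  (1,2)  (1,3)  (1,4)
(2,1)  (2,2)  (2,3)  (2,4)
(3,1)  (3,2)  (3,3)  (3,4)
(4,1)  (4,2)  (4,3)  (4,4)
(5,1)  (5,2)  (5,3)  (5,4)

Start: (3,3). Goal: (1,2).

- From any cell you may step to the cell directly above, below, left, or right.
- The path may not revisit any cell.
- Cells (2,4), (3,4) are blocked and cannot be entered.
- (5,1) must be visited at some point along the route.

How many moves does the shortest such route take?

Any route passes through (5,1) somewhere between (3,3) and (1,2). Summing Manhattan distances along the two legs ((3,3) → (5,1) → (1,2)) gives a lower bound of 4 + 5 = 9 moves.
A route of 9 moves achieves this: (3,3) → (4,3) → (5,3) → (5,2) → (5,1) → (4,1) → (3,1) → (2,1) → (1,1) → (1,2).
Since 9 matches the lower bound, it is optimal.

9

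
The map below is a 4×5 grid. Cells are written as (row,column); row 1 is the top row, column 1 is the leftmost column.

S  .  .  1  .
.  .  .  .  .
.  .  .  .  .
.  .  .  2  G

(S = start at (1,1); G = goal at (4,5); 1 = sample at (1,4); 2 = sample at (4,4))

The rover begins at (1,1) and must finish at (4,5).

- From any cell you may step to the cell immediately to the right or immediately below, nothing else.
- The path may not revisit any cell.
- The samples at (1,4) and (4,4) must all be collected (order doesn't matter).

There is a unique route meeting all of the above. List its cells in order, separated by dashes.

(1,1) - (1,2) - (1,3) - (1,4) - (2,4) - (3,4) - (4,4) - (4,5)

Moves only go right or down, so the column and row indices never decrease.
Route from (1,1): right 3 to (1,4), down 3 to (4,4), right 1 to (4,5) — 7 moves in all.
Check: all required cells visited.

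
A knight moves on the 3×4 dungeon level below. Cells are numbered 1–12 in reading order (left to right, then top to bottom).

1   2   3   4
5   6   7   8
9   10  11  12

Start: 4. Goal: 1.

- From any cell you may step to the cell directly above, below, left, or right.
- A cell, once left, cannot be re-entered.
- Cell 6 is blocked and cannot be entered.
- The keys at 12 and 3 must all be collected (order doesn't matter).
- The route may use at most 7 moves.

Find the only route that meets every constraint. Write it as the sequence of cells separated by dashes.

The 7-move cap with required stops at 12, 3 leaves no slack for detours.
Route from 4: down 2 to 12, left 1 to 11, up 2 to 3, left 2 to 1 — 7 moves in all.
Check: all required cells visited; 7 ≤ 7 moves.

4 - 8 - 12 - 11 - 7 - 3 - 2 - 1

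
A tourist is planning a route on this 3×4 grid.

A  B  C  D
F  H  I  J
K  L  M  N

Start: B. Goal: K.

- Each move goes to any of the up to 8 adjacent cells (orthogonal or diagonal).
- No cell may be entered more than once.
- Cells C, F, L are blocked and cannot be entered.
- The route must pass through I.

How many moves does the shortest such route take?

3

Any route passes through I somewhere between B and K. Summing Chebyshev distances along the two legs (B → I → K) gives a lower bound of 1 + 2 = 3 moves.
A route of 3 moves achieves this: B → I → H → K.
Since 3 matches the lower bound, it is optimal.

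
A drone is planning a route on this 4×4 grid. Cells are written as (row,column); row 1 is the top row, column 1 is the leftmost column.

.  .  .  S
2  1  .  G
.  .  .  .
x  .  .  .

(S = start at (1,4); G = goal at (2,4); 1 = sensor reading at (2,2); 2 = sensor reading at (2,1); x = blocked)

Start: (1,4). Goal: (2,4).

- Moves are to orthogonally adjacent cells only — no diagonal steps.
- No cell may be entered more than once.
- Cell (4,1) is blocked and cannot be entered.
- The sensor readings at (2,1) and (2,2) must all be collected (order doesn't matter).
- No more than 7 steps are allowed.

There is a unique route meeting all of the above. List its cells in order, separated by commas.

The 7-move cap with required stops at (2,1), (2,2) leaves no slack for detours.
Route from (1,4): left 3 to (1,1), down 1 to (2,1), right 3 to (2,4) — 7 moves in all.
Check: all required cells visited; 7 ≤ 7 moves.

(1,4), (1,3), (1,2), (1,1), (2,1), (2,2), (2,3), (2,4)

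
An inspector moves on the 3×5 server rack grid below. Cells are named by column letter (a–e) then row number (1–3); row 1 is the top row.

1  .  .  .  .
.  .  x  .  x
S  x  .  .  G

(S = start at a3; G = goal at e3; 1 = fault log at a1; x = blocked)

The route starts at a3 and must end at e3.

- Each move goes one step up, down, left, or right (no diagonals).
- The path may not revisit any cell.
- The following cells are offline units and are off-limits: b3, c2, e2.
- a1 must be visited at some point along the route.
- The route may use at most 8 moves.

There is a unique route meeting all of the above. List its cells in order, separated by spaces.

a3 a2 a1 b1 c1 d1 d2 d3 e3

The budget equals the shortest possible length, so every move has to be on a shortest route through the required cells.
Route from a3: up 2 to a1, right 3 to d1, down 2 to d3, right 1 to e3 — 8 moves in all.
Check: all required cells visited; 8 ≤ 8 moves.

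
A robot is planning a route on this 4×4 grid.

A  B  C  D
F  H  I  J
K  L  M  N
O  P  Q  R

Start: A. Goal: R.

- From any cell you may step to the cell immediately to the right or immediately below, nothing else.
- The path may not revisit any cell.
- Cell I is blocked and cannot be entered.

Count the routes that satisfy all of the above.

11

A right/down-only route from A to R makes exactly 3 down-moves and 3 right-moves in some order.
With no other constraints that would be C(6,3) = 20 routes.
Subtract routes through each blocked cell (inclusion–exclusion for overlaps): − through I: 9 → 11.
That gives 11 routes.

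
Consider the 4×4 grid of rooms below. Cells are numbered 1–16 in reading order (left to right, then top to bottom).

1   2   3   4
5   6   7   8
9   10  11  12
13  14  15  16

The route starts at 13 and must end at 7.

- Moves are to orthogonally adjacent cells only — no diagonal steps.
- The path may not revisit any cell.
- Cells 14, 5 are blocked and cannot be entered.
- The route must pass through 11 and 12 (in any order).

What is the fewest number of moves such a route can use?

Any route passes through 11 and 12 in some order between 13 and 7. Summing Manhattan distances along each leg and taking the cheapest ordering (13 → 11 → 12 → 7) gives a lower bound of 3 + 1 + 2 = 6 moves.
A route of 6 moves achieves this: 13 → 9 → 10 → 11 → 12 → 8 → 7.
Since 6 matches the lower bound, it is optimal.

6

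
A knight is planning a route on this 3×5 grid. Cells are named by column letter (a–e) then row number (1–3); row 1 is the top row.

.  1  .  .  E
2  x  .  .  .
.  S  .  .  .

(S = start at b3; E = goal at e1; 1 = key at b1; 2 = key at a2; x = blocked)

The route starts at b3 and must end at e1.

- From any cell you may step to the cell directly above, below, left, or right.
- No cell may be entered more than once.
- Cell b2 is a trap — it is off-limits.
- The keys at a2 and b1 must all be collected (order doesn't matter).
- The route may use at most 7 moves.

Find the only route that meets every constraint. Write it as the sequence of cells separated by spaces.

b3 a3 a2 a1 b1 c1 d1 e1

The budget equals the shortest possible length, so every move has to be on a shortest route through the required cells.
Route from b3: left to a3, 2× up (reaching a1), 4× right (reaching e1) — 7 moves in all.
Check: all required cells visited; 7 ≤ 7 moves.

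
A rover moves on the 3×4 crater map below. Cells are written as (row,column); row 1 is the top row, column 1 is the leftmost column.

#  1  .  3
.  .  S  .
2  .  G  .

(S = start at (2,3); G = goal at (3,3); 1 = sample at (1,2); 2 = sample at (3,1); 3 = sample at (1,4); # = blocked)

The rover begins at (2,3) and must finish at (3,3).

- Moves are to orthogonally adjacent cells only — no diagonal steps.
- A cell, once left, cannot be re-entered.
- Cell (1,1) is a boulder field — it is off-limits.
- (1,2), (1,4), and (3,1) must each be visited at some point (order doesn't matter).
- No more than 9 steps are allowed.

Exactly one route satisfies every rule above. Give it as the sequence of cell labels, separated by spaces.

(2,3) (2,4) (1,4) (1,3) (1,2) (2,2) (2,1) (3,1) (3,2) (3,3)

Any route must reach (1,2), (1,4), and (3,1) and still end at (3,3) within 9 moves, so the order of the required stops is forced.
Route from (2,3): right 1 to (2,4), up 1 to (1,4), left 2 to (1,2), down 1 to (2,2), left 1 to (2,1), down 1 to (3,1), right 2 to (3,3) — 9 moves in all.
Check: all required cells visited; 9 ≤ 9 moves.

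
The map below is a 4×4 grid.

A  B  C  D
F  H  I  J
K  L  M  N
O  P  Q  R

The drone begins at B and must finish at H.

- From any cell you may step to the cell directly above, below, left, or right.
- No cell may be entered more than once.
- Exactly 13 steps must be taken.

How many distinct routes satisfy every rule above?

Need simple routes of exactly 13 moves from B to H (Manhattan distance 1, so 6 moves are spent on a detour and 6 undoing it).
Branch systematically from the start, pruning whenever the remaining move budget drops below the Manhattan distance to H or differs from it in parity. Grouping the completions by first move — via A: 8; via C: 6 (no valid completion starts via H) — and summing: 8 + 6 = 14.
That gives 14 routes.

14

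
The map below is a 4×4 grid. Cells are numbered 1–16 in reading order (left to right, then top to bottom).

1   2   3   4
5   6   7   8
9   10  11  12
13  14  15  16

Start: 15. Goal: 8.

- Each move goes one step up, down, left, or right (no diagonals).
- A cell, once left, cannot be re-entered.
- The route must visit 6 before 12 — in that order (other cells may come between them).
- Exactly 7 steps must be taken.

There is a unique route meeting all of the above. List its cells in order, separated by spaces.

The waypoints must appear in the order 6, 12, with no cell reused.
Route from 15: left to 14, 2× up (reaching 6), right to 7, down to 11, right to 12, up to 8 — 7 moves in all.
Check: order respected (6 at step 3, 12 at step 6); 7 moves as required.

15 14 10 6 7 11 12 8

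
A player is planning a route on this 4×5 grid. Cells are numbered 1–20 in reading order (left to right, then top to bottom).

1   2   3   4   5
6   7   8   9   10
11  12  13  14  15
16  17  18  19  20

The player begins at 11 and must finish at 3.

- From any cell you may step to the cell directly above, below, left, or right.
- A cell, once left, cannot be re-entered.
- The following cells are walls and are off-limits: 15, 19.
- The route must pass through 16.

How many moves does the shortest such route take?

6

Any route passes through 16 somewhere between 11 and 3. Summing Manhattan distances along the two legs (11 → 16 → 3) gives a lower bound of 1 + 5 = 6 moves.
A route of 6 moves achieves this: 11 → 16 → 17 → 12 → 7 → 2 → 3.
Since 6 matches the lower bound, it is optimal.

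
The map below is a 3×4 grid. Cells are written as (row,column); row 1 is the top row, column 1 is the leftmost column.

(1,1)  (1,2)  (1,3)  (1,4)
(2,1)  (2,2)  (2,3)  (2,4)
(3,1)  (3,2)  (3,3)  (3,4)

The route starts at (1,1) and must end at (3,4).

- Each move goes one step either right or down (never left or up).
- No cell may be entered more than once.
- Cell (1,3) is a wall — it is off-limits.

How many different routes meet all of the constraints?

7

A right/down-only route from (1,1) to (3,4) makes exactly 2 down-moves and 3 right-moves in some order.
With no other constraints that would be C(5,2) = 10 routes.
Subtract routes through each blocked cell (inclusion–exclusion for overlaps): − through (1,3): 3 → 7.
That gives 7 routes.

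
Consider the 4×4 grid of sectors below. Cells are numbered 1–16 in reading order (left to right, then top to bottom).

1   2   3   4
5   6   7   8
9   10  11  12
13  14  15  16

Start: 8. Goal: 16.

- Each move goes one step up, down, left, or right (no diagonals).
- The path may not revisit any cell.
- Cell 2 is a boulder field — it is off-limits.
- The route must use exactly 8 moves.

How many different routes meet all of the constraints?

Need simple routes of exactly 8 moves from 8 to 16 (Manhattan distance 2, so 3 moves are spent on a detour and 3 undoing it).
Branch systematically from the start, pruning whenever the remaining move budget drops below the Manhattan distance to 16 or differs from it in parity. Grouping the completions by first move — via 4: 4; via 12: 2; via 7: 7 — and summing: 4 + 2 + 7 = 13.
That gives 13 routes.

13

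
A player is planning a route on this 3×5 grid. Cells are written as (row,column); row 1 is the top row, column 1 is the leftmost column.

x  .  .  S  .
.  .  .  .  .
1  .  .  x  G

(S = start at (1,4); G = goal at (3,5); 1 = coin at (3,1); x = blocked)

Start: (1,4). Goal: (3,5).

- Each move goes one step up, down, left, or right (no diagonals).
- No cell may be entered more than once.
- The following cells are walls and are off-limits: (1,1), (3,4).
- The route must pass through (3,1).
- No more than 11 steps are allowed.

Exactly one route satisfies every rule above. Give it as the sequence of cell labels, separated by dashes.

The 11-move cap with required stops at (3,1) leaves no slack for detours.
Route from (1,4): 2× left (reaching (1,2)), down to (2,2), left to (2,1), down to (3,1), 2× right (reaching (3,3)), up to (2,3), 2× right (reaching (2,5)), down to (3,5) — 11 moves in all.
Check: all required cells visited; 11 ≤ 11 moves.

(1,4) - (1,3) - (1,2) - (2,2) - (2,1) - (3,1) - (3,2) - (3,3) - (2,3) - (2,4) - (2,5) - (3,5)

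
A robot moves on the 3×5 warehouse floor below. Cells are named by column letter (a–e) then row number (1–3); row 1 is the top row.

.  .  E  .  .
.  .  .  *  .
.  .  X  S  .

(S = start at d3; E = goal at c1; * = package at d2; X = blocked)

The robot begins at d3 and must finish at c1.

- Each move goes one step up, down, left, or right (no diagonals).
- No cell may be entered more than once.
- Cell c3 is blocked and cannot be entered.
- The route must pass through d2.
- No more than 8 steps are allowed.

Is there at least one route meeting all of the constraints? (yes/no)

One route that works: d3 → d2 → d1 → c1.

yes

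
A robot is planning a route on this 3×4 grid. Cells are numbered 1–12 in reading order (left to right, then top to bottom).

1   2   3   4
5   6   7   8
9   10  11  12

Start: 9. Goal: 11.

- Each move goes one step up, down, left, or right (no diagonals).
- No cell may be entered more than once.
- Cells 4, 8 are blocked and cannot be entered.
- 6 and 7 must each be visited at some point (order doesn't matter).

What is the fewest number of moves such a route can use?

4

Any route passes through 6 and 7 in some order between 9 and 11. Summing Manhattan distances along each leg and taking the cheapest ordering (9 → 6 → 7 → 11) gives a lower bound of 2 + 1 + 1 = 4 moves.
A route of 4 moves achieves this: 9 → 5 → 6 → 7 → 11.
Since 4 matches the lower bound, it is optimal.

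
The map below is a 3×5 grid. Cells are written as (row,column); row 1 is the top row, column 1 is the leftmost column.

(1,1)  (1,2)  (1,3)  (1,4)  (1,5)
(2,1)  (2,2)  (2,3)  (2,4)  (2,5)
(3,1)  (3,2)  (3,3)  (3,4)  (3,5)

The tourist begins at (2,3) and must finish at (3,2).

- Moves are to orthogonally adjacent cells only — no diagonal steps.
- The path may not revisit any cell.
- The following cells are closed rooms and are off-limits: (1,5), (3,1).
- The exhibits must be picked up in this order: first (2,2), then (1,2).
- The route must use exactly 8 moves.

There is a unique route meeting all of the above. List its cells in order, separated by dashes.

The waypoints must appear in the order (2,2), (1,2), with no cell reused.
Route from (2,3): left 1 to (2,2), up 1 to (1,2), right 2 to (1,4), down 2 to (3,4), left 2 to (3,2) — 8 moves in all.
Check: order respected ((2,2) at step 1, (1,2) at step 2); 8 moves as required.

(2,3) - (2,2) - (1,2) - (1,3) - (1,4) - (2,4) - (3,4) - (3,3) - (3,2)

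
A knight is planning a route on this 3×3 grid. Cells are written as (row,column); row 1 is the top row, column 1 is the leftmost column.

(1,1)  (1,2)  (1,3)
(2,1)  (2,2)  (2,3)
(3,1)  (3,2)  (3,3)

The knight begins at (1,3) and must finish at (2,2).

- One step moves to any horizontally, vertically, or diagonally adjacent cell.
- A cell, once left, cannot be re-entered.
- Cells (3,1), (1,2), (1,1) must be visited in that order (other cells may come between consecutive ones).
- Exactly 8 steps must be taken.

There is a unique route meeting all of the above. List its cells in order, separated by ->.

The waypoints must appear in the order (3,1), (1,2), (1,1), with no cell reused.
Route from (1,3): down 2 to (3,3), left 2 to (3,1), up 1 to (2,1), up-right 1 to (1,2), left 1 to (1,1), down-right 1 to (2,2) — 8 moves in all.
Check: order respected ((3,1) at step 4, (1,2) at step 6, (1,1) at step 7); 8 moves as required.

(1,3) -> (2,3) -> (3,3) -> (3,2) -> (3,1) -> (2,1) -> (1,2) -> (1,1) -> (2,2)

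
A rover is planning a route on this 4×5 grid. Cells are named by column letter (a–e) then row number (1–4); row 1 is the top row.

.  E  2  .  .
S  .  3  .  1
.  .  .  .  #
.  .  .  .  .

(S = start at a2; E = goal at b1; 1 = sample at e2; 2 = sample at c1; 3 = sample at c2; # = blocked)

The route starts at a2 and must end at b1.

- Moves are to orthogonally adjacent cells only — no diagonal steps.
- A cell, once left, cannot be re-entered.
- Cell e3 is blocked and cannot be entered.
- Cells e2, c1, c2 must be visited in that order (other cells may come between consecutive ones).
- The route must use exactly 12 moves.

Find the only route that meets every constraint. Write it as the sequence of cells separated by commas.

a2, a3, b3, c3, d3, d2, e2, e1, d1, c1, c2, b2, b1

The waypoints must appear in the order e2, c1, c2, with no cell reused.
Route from a2: down to a3, 3× right (reaching d3), up to d2, right to e2, up to e1, 2× left (reaching c1), down to c2, left to b2, up to b1 — 12 moves in all.
Check: order respected (1 at step 6, 2 at step 9, 3 at step 10); 12 moves as required.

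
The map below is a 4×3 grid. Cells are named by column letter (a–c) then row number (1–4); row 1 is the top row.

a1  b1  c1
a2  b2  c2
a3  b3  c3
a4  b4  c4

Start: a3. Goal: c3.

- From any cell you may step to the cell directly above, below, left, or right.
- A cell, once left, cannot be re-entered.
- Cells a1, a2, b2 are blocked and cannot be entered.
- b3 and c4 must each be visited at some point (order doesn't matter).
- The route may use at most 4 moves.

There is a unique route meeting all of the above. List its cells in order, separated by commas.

a3, b3, b4, c4, c3

Any route must reach b3 and c4 and still end at c3 within 4 moves, so the order of the required stops is forced.
Route from a3: right to b3, down to b4, right to c4, up to c3 — 4 moves in all.
Check: all required cells visited; 4 ≤ 4 moves.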